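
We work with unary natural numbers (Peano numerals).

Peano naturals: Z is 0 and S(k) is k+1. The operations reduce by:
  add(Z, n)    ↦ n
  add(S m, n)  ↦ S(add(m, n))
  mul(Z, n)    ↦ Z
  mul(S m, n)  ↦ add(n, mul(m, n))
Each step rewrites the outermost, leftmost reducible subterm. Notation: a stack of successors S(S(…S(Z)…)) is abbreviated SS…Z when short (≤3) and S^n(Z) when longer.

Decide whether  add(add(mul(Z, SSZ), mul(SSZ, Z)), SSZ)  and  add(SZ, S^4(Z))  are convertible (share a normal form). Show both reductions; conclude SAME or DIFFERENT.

Answer: DIFFERENT — A ⇓ SSZ, B ⇓ S^5(Z)

Working:
Term A:
  start: add(add(mul(Z, SSZ), mul(SSZ, Z)), SSZ)
  [1] add(add(Z, mul(SSZ, Z)), SSZ)
  [2] add(mul(SSZ, Z), SSZ)
  [3] add(add(Z, mul(SZ, Z)), SSZ)
  [4] add(mul(SZ, Z), SSZ)
  [5] add(add(Z, mul(Z, Z)), SSZ)
  [6] add(mul(Z, Z), SSZ)
  [7] add(Z, SSZ)
  [8] SSZ

Term B:
  start: add(SZ, S^4(Z))
  [1] S(add(Z, S^4(Z)))
  [2] S^5(Z)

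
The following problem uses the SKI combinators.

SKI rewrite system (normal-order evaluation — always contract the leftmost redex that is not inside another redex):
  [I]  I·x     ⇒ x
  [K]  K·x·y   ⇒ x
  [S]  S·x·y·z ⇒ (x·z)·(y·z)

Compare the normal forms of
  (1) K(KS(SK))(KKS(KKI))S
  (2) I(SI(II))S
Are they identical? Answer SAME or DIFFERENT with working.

Term A:
  start: K(KS(SK))(KKS(KKI))S
  →1  KS(SK)S
  →2  SS

Term B:
  start: I(SI(II))S
  →1  SI(II)S
  →2  IS(IIS)
  →3  S(IIS)
  →4  S(IS)
  →5  SS

Answer: SAME — A ⇓ SS, B ⇓ SS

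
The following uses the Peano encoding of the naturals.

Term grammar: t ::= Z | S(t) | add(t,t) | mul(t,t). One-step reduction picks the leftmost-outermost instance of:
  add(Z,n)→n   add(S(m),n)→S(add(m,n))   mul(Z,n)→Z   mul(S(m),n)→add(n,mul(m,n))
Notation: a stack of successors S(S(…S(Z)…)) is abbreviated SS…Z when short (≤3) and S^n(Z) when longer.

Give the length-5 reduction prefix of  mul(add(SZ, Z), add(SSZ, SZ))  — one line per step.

Answer: after 5 steps: S(add(S(add(Z, SZ)), mul(add(Z, Z), add(SSZ, SZ))))

Working:
  start: mul(add(SZ, Z), add(SSZ, SZ))
  →1  mul(S(add(Z, Z)), add(SSZ, SZ))
  →2  add(add(SSZ, SZ), mul(add(Z, Z), add(SSZ, SZ)))
  →3  add(S(add(SZ, SZ)), mul(add(Z, Z), add(SSZ, SZ)))
  →4  S(add(add(SZ, SZ), mul(add(Z, Z), add(SSZ, SZ))))
  →5  S(add(S(add(Z, SZ)), mul(add(Z, Z), add(SSZ, SZ))))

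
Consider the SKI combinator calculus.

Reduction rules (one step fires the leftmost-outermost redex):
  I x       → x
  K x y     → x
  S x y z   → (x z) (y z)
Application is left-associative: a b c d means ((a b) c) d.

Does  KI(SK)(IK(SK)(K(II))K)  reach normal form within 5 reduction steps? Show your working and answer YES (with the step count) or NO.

  start: KI(SK)(IK(SK)(K(II))K)
  →1  I(IK(SK)(K(II))K)
  →2  IK(SK)(K(II))K
  →3  K(SK)(K(II))K
  →4  SKK

Answer: YES — reaches normal form SKK in 4 ≤ 5 steps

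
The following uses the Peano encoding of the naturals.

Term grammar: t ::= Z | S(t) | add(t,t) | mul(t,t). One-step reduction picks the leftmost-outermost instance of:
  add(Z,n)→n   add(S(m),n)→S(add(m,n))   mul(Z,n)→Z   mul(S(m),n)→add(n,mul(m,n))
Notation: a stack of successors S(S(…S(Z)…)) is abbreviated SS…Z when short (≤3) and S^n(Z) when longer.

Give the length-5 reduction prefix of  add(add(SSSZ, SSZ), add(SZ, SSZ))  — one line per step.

  start: add(add(SSSZ, SSZ), add(SZ, SSZ))
  step 1: add(S(add(SSZ, SSZ)), add(SZ, SSZ))
  step 2: S(add(add(SSZ, SSZ), add(SZ, SSZ)))
  step 3: S(add(S(add(SZ, SSZ)), add(SZ, SSZ)))
  step 4: S(S(add(add(SZ, SSZ), add(SZ, SSZ))))
  step 5: S(S(add(S(add(Z, SSZ)), add(SZ, SSZ))))

Answer: after 5 steps: S(S(add(S(add(Z, SSZ)), add(SZ, SSZ))))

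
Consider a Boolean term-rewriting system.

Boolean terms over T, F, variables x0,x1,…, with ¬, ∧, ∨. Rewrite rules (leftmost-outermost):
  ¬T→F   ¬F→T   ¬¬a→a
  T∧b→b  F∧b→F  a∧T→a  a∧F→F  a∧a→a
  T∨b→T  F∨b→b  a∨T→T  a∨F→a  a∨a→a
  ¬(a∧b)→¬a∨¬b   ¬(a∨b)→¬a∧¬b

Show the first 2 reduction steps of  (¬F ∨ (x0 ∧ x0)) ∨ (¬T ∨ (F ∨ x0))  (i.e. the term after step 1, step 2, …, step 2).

Answer: after 2 steps: T ∨ (¬T ∨ (F ∨ x0))

Working:
  start: (¬F ∨ (x0 ∧ x0)) ∨ (¬T ∨ (F ∨ x0))
  →1  (T ∨ (x0 ∧ x0)) ∨ (¬T ∨ (F ∨ x0))
  →2  T ∨ (¬T ∨ (F ∨ x0))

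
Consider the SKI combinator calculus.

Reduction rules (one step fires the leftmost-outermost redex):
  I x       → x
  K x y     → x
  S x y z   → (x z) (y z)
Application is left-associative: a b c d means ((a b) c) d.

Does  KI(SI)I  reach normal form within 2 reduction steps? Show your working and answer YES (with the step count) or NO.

  start: KI(SI)I
  [1] II
  [2] I

Answer: YES — reaches normal form I in 2 ≤ 2 steps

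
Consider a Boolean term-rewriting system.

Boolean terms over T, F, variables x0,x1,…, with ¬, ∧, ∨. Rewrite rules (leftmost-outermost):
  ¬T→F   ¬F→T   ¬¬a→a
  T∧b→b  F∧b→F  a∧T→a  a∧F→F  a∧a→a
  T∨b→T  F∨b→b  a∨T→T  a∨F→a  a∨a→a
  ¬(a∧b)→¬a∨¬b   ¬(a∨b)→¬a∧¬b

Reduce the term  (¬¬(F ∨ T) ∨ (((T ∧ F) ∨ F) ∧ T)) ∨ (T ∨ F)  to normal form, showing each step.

  start: (¬¬(F ∨ T) ∨ (((T ∧ F) ∨ F) ∧ T)) ∨ (T ∨ F)
  step 1: ((F ∨ T) ∨ (((T ∧ F) ∨ F) ∧ T)) ∨ (T ∨ F)
  step 2: (T ∨ (((T ∧ F) ∨ F) ∧ T)) ∨ (T ∨ F)
  step 3: T ∨ (T ∨ F)
  step 4: T

Answer: normal form = T  (in 4 steps)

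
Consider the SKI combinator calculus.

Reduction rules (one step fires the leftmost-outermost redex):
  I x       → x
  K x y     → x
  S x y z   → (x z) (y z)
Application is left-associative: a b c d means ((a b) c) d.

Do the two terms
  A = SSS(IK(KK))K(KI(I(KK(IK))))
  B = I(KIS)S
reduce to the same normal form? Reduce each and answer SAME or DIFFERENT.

Answer: DIFFERENT — A ⇓ KI, B ⇓ S

Derivation:
Term A:
  start: SSS(IK(KK))K(KI(I(KK(IK))))
  [1] S(IK(KK))(S(IK(KK)))K(KI(I(KK(IK))))
  [2] IK(KK)K(S(IK(KK))K)(KI(I(KK(IK))))
  [3] K(KK)K(S(IK(KK))K)(KI(I(KK(IK))))
  [4] KK(S(IK(KK))K)(KI(I(KK(IK))))
  [5] K(KI(I(KK(IK))))
  [6] KI

Term B:
  start: I(KIS)S
  [1] KISS
  [2] IS
  [3] S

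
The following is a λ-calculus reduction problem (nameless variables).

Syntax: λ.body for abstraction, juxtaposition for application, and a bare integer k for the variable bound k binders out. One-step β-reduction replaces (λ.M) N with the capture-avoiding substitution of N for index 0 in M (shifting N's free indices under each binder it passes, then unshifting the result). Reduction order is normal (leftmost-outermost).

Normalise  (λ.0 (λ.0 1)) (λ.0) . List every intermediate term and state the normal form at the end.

Answer: normal form = λ.0 (λ.0)  (in 2 steps)

Reduction:
  start: (λ.0 (λ.0 1)) (λ.0)
  →1  (λ.0) (λ.0 (λ.0))
  →2  λ.0 (λ.0)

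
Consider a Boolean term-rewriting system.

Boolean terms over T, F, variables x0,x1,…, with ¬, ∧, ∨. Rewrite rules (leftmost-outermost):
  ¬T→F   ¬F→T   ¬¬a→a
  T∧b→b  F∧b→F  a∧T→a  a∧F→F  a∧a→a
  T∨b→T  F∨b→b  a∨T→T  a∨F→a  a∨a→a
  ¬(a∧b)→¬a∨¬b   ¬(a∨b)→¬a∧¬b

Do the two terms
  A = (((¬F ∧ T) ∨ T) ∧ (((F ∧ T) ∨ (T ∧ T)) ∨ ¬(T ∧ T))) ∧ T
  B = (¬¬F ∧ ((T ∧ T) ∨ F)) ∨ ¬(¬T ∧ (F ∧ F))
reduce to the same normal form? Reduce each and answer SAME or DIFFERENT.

Answer: SAME — A ⇓ T, B ⇓ T

Reduction:
Term A:
  start: (((¬F ∧ T) ∨ T) ∧ (((F ∧ T) ∨ (T ∧ T)) ∨ ¬(T ∧ T))) ∧ T
  [1] ((¬F ∧ T) ∨ T) ∧ (((F ∧ T) ∨ (T ∧ T)) ∨ ¬(T ∧ T))
  [2] T ∧ (((F ∧ T) ∨ (T ∧ T)) ∨ ¬(T ∧ T))
  [3] ((F ∧ T) ∨ (T ∧ T)) ∨ ¬(T ∧ T)
  [4] (F ∨ (T ∧ T)) ∨ ¬(T ∧ T)
  [5] (T ∧ T) ∨ ¬(T ∧ T)
  [6] T ∨ ¬(T ∧ T)
  [7] T

Term B:
  start: (¬¬F ∧ ((T ∧ T) ∨ F)) ∨ ¬(¬T ∧ (F ∧ F))
  [1] (F ∧ ((T ∧ T) ∨ F)) ∨ ¬(¬T ∧ (F ∧ F))
  [2] F ∨ ¬(¬T ∧ (F ∧ F))
  [3] ¬(¬T ∧ (F ∧ F))
  [4] ¬¬T ∨ ¬(F ∧ F)
  [5] T ∨ ¬(F ∧ F)
  [6] T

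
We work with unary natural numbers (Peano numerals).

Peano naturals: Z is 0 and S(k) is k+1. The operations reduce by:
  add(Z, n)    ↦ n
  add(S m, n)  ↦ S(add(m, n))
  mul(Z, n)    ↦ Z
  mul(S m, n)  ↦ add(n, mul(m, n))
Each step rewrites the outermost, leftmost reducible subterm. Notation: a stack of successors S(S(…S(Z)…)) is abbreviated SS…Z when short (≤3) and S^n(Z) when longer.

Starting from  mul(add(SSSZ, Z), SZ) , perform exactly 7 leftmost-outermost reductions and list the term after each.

  start: mul(add(SSSZ, Z), SZ)
  [1] mul(S(add(SSZ, Z)), SZ)
  [2] add(SZ, mul(add(SSZ, Z), SZ))
  [3] S(add(Z, mul(add(SSZ, Z), SZ)))
  [4] S(mul(add(SSZ, Z), SZ))
  [5] S(mul(S(add(SZ, Z)), SZ))
  [6] S(add(SZ, mul(add(SZ, Z), SZ)))
  [7] S(S(add(Z, mul(add(SZ, Z), SZ))))

Answer: after 7 steps: S(S(add(Z, mul(add(SZ, Z), SZ))))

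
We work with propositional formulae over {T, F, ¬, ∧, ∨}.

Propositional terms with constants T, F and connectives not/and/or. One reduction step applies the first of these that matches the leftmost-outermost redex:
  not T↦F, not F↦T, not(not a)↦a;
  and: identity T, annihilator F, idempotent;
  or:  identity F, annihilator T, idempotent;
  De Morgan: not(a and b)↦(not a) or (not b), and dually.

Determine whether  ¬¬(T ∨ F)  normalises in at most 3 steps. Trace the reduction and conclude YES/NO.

Answer: YES — reaches normal form T in 2 ≤ 3 steps

Derivation:
  start: ¬¬(T ∨ F)
  step 1: T ∨ F
  step 2: T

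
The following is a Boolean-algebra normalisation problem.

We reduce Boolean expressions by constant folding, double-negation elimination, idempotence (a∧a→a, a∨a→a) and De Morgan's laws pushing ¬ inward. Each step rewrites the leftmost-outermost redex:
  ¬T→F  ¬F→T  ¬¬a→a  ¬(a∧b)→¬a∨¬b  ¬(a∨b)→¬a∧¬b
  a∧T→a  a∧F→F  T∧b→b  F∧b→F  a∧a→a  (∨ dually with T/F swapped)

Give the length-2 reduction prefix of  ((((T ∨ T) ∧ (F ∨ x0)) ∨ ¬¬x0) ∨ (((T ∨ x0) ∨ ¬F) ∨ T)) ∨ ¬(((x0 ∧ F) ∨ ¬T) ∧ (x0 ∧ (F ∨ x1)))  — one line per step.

Answer: after 2 steps: (((F ∨ x0) ∨ ¬¬x0) ∨ (((T ∨ x0) ∨ ¬F) ∨ T)) ∨ ¬(((x0 ∧ F) ∨ ¬T) ∧ (x0 ∧ (F ∨ x1)))

Working:
  start: ((((T ∨ T) ∧ (F ∨ x0)) ∨ ¬¬x0) ∨ (((T ∨ x0) ∨ ¬F) ∨ T)) ∨ ¬(((x0 ∧ F) ∨ ¬T) ∧ (x0 ∧ (F ∨ x1)))
  [1] (((T ∧ (F ∨ x0)) ∨ ¬¬x0) ∨ (((T ∨ x0) ∨ ¬F) ∨ T)) ∨ ¬(((x0 ∧ F) ∨ ¬T) ∧ (x0 ∧ (F ∨ x1)))
  [2] (((F ∨ x0) ∨ ¬¬x0) ∨ (((T ∨ x0) ∨ ¬F) ∨ T)) ∨ ¬(((x0 ∧ F) ∨ ¬T) ∧ (x0 ∧ (F ∨ x1)))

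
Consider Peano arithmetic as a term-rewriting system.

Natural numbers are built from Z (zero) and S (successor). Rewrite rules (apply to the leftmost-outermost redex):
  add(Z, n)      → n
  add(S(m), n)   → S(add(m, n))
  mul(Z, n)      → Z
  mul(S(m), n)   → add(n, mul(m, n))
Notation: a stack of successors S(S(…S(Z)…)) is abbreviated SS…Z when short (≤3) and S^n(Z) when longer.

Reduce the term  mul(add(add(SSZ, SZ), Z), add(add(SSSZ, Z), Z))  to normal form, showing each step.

Answer: normal form = S^9(Z)  (in 47 steps)

Derivation:
  start: mul(add(add(SSZ, SZ), Z), add(add(SSSZ, Z), Z))
  [1] mul(add(S(add(SZ, SZ)), Z), add(add(SSSZ, Z), Z))
  [2] mul(S(add(add(SZ, SZ), Z)), add(add(SSSZ, Z), Z))
  [3] add(add(add(SSSZ, Z), Z), mul(add(add(SZ, SZ), Z), add(add(SSSZ, Z), Z)))
  [4] add(add(S(add(SSZ, Z)), Z), mul(add(add(SZ, SZ), Z), add(add(SSSZ, Z), Z)))
  [5] add(S(add(add(SSZ, Z), Z)), mul(add(add(SZ, SZ), Z), add(add(SSSZ, Z), Z)))
  [6] S(add(add(add(SSZ, Z), Z), mul(add(add(SZ, SZ), Z), add(add(SSSZ, Z), Z))))
  [7] S(add(add(S(add(SZ, Z)), Z), mul(add(add(SZ, SZ), Z), add(add(SSSZ, Z), Z))))
  [8] S(add(S(add(add(SZ, Z), Z)), mul(add(add(SZ, SZ), Z), add(add(SSSZ, Z), Z))))
  [9] S(S(add(add(add(SZ, Z), Z), mul(add(add(SZ, SZ), Z), add(add(SSSZ, Z), Z)))))
  [10] S(S(add(add(S(add(Z, Z)), Z), mul(add(add(SZ, SZ), Z), add(add(SSSZ, Z), Z)))))
  [11] S(S(add(S(add(add(Z, Z), Z)), mul(add(add(SZ, SZ), Z), add(add(SSSZ, Z), Z)))))
  [12] S(S(S(add(add(add(Z, Z), Z), mul(add(add(SZ, SZ), Z), add(add(SSSZ, Z), Z))))))
  [13] S(S(S(add(add(Z, Z), mul(add(add(SZ, SZ), Z), add(add(SSSZ, Z), Z))))))
  [14] S(S(S(add(Z, mul(add(add(SZ, SZ), Z), add(add(SSSZ, Z), Z))))))
  [15] S(S(S(mul(add(add(SZ, SZ), Z), add(add(SSSZ, Z), Z)))))
  [16] S(S(S(mul(add(S(add(Z, SZ)), Z), add(add(SSSZ, Z), Z)))))
  [17] S(S(S(mul(S(add(add(Z, SZ), Z)), add(add(SSSZ, Z), Z)))))
  [18] S(S(S(add(add(add(SSSZ, Z), Z), mul(add(add(Z, SZ), Z), add(add(SSSZ, Z), Z))))))
  [19] S(S(S(add(add(S(add(SSZ, Z)), Z), mul(add(add(Z, SZ), Z), add(add(SSSZ, Z), Z))))))
  [20] S(S(S(add(S(add(add(SSZ, Z), Z)), mul(add(add(Z, SZ), Z), add(add(SSSZ, Z), Z))))))
  [21] S(S(S(S(add(add(add(SSZ, Z), Z), mul(add(add(Z, SZ), Z), add(add(SSSZ, Z), Z)))))))
  [22] S(S(S(S(add(add(S(add(SZ, Z)), Z), mul(add(add(Z, SZ), Z), add(add(SSSZ, Z), Z)))))))
  [23] S(S(S(S(add(S(add(add(SZ, Z), Z)), mul(add(add(Z, SZ), Z), add(add(SSSZ, Z), Z)))))))
  [24] S(S(S(S(S(add(add(add(SZ, Z), Z), mul(add(add(Z, SZ), Z), add(add(SSSZ, Z), Z))))))))
  [25] S(S(S(S(S(add(add(S(add(Z, Z)), Z), mul(add(add(Z, SZ), Z), add(add(SSSZ, Z), Z))))))))
  [26] S(S(S(S(S(add(S(add(add(Z, Z), Z)), mul(add(add(Z, SZ), Z), add(add(SSSZ, Z), Z))))))))
  [27] S(S(S(S(S(S(add(add(add(Z, Z), Z), mul(add(add(Z, SZ), Z), add(add(SSSZ, Z), Z)))))))))
  [28] S(S(S(S(S(S(add(add(Z, Z), mul(add(add(Z, SZ), Z), add(add(SSSZ, Z), Z)))))))))
  [29] S(S(S(S(S(S(add(Z, mul(add(add(Z, SZ), Z), add(add(SSSZ, Z), Z)))))))))
  [30] S(S(S(S(S(S(mul(add(add(Z, SZ), Z), add(add(SSSZ, Z), Z))))))))
  [31] S(S(S(S(S(S(mul(add(SZ, Z), add(add(SSSZ, Z), Z))))))))
  [32] S(S(S(S(S(S(mul(S(add(Z, Z)), add(add(SSSZ, Z), Z))))))))
  [33] S(S(S(S(S(S(add(add(add(SSSZ, Z), Z), mul(add(Z, Z), add(add(SSSZ, Z), Z)))))))))
  [34] S(S(S(S(S(S(add(add(S(add(SSZ, Z)), Z), mul(add(Z, Z), add(add(SSSZ, Z), Z)))))))))
  [35] S(S(S(S(S(S(add(S(add(add(SSZ, Z), Z)), mul(add(Z, Z), add(add(SSSZ, Z), Z)))))))))
  [36] S(S(S(S(S(S(S(add(add(add(SSZ, Z), Z), mul(add(Z, Z), add(add(SSSZ, Z), Z))))))))))
  [37] S(S(S(S(S(S(S(add(add(S(add(SZ, Z)), Z), mul(add(Z, Z), add(add(SSSZ, Z), Z))))))))))
  [38] S(S(S(S(S(S(S(add(S(add(add(SZ, Z), Z)), mul(add(Z, Z), add(add(SSSZ, Z), Z))))))))))
  [39] S(S(S(S(S(S(S(S(add(add(add(SZ, Z), Z), mul(add(Z, Z), add(add(SSSZ, Z), Z)))))))))))
  [40] S(S(S(S(S(S(S(S(add(add(S(add(Z, Z)), Z), mul(add(Z, Z), add(add(SSSZ, Z), Z)))))))))))
  [41] S(S(S(S(S(S(S(S(add(S(add(add(Z, Z), Z)), mul(add(Z, Z), add(add(SSSZ, Z), Z)))))))))))
  [42] S(S(S(S(S(S(S(S(S(add(add(add(Z, Z), Z), mul(add(Z, Z), add(add(SSSZ, Z), Z))))))))))))
  [43] S(S(S(S(S(S(S(S(S(add(add(Z, Z), mul(add(Z, Z), add(add(SSSZ, Z), Z))))))))))))
  [44] S(S(S(S(S(S(S(S(S(add(Z, mul(add(Z, Z), add(add(SSSZ, Z), Z))))))))))))
  [45] S(S(S(S(S(S(S(S(S(mul(add(Z, Z), add(add(SSSZ, Z), Z)))))))))))
  [46] S(S(S(S(S(S(S(S(S(mul(Z, add(add(SSSZ, Z), Z)))))))))))
  [47] S^9(Z)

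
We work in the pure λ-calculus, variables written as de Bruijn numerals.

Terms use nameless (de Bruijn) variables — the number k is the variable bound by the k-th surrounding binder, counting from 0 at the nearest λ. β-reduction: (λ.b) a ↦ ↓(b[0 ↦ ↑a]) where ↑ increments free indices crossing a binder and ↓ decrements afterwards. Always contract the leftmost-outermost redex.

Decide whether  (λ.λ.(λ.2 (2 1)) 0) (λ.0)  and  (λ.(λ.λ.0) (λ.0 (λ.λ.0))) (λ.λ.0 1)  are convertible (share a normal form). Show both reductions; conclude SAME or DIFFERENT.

Term A:
  start: (λ.λ.(λ.2 (2 1)) 0) (λ.0)
  →1  λ.(λ.(λ.0) ((λ.0) 1)) 0
  →2  λ.(λ.0) ((λ.0) 0)
  →3  λ.(λ.0) 0
  →4  λ.0

Term B:
  start: (λ.(λ.λ.0) (λ.0 (λ.λ.0))) (λ.λ.0 1)
  →1  (λ.λ.0) (λ.0 (λ.λ.0))
  →2  λ.0

Answer: SAME — A ⇓ λ.0, B ⇓ λ.0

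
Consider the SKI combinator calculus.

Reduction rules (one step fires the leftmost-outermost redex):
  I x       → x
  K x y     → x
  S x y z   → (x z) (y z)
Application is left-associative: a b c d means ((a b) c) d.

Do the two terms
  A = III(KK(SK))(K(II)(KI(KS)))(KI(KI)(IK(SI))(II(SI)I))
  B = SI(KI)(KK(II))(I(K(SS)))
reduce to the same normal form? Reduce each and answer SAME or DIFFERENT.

Term A:
  start: III(KK(SK))(K(II)(KI(KS)))(KI(KI)(IK(SI))(II(SI)I))
  →1  II(KK(SK))(K(II)(KI(KS)))(KI(KI)(IK(SI))(II(SI)I))
  →2  I(KK(SK))(K(II)(KI(KS)))(KI(KI)(IK(SI))(II(SI)I))
  →3  KK(SK)(K(II)(KI(KS)))(KI(KI)(IK(SI))(II(SI)I))
  →4  K(K(II)(KI(KS)))(KI(KI)(IK(SI))(II(SI)I))
  →5  K(II)(KI(KS))
  →6  II
  →7  I

Term B:
  start: SI(KI)(KK(II))(I(K(SS)))
  →1  I(KK(II))(KI(KK(II)))(I(K(SS)))
  →2  KK(II)(KI(KK(II)))(I(K(SS)))
  →3  K(KI(KK(II)))(I(K(SS)))
  →4  KI(KK(II))
  →5  I

Answer: SAME — A ⇓ I, B ⇓ I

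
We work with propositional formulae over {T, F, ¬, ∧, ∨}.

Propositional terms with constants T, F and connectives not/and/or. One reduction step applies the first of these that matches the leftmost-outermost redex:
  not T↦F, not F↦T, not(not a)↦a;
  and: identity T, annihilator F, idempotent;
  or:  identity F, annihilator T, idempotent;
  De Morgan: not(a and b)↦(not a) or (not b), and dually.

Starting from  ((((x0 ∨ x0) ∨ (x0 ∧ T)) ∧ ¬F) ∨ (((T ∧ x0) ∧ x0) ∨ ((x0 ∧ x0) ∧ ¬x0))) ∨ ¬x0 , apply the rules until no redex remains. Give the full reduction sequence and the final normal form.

Answer: normal form = (x0 ∨ (x0 ∨ (x0 ∧ ¬x0))) ∨ ¬x0  (in 8 steps)

Working:
  start: ((((x0 ∨ x0) ∨ (x0 ∧ T)) ∧ ¬F) ∨ (((T ∧ x0) ∧ x0) ∨ ((x0 ∧ x0) ∧ ¬x0))) ∨ ¬x0
  step 1: (((x0 ∨ (x0 ∧ T)) ∧ ¬F) ∨ (((T ∧ x0) ∧ x0) ∨ ((x0 ∧ x0) ∧ ¬x0))) ∨ ¬x0
  step 2: (((x0 ∨ x0) ∧ ¬F) ∨ (((T ∧ x0) ∧ x0) ∨ ((x0 ∧ x0) ∧ ¬x0))) ∨ ¬x0
  step 3: ((x0 ∧ ¬F) ∨ (((T ∧ x0) ∧ x0) ∨ ((x0 ∧ x0) ∧ ¬x0))) ∨ ¬x0
  step 4: ((x0 ∧ T) ∨ (((T ∧ x0) ∧ x0) ∨ ((x0 ∧ x0) ∧ ¬x0))) ∨ ¬x0
  step 5: (x0 ∨ (((T ∧ x0) ∧ x0) ∨ ((x0 ∧ x0) ∧ ¬x0))) ∨ ¬x0
  step 6: (x0 ∨ ((x0 ∧ x0) ∨ ((x0 ∧ x0) ∧ ¬x0))) ∨ ¬x0
  step 7: (x0 ∨ (x0 ∨ ((x0 ∧ x0) ∧ ¬x0))) ∨ ¬x0
  step 8: (x0 ∨ (x0 ∨ (x0 ∧ ¬x0))) ∨ ¬x0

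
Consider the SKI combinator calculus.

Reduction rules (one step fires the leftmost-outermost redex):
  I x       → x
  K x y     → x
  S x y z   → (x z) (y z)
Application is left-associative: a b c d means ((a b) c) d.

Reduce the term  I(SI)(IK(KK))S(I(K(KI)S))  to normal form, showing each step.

Answer: normal form = S(KK)(KI)  (in 7 steps)

Derivation:
  start: I(SI)(IK(KK))S(I(K(KI)S))
  step 1: SI(IK(KK))S(I(K(KI)S))
  step 2: IS(IK(KK)S)(I(K(KI)S))
  step 3: S(IK(KK)S)(I(K(KI)S))
  step 4: S(K(KK)S)(I(K(KI)S))
  step 5: S(KK)(I(K(KI)S))
  step 6: S(KK)(K(KI)S)
  step 7: S(KK)(KI)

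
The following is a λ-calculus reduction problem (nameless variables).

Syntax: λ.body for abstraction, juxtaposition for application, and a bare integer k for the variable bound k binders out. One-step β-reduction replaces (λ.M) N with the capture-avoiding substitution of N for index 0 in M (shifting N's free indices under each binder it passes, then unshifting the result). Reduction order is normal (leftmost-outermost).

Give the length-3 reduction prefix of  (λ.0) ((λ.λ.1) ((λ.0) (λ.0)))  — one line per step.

Answer: after 3 steps: λ.λ.0

Working:
  start: (λ.0) ((λ.λ.1) ((λ.0) (λ.0)))
  step 1: (λ.λ.1) ((λ.0) (λ.0))
  step 2: λ.(λ.0) (λ.0)
  step 3: λ.λ.0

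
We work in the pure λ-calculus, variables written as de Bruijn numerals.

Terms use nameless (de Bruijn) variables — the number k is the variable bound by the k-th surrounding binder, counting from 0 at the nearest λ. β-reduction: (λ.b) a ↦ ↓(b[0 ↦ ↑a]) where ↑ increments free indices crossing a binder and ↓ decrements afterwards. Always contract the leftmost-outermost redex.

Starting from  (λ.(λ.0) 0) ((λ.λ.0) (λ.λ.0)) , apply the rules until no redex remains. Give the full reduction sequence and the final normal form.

  start: (λ.(λ.0) 0) ((λ.λ.0) (λ.λ.0))
  [1] (λ.0) ((λ.λ.0) (λ.λ.0))
  [2] (λ.λ.0) (λ.λ.0)
  [3] λ.0

Answer: normal form = λ.0  (in 3 steps)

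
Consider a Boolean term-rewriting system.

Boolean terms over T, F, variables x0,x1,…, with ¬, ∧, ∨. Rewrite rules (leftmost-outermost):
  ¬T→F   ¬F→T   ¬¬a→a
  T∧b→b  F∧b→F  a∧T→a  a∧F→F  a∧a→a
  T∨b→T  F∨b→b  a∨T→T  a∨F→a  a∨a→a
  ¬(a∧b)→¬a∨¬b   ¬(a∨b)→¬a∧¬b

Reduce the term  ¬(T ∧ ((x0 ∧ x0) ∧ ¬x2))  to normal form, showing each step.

Answer: normal form = ¬x0 ∨ x2  (in 7 steps)

Derivation:
  start: ¬(T ∧ ((x0 ∧ x0) ∧ ¬x2))
  step 1: ¬T ∨ ¬((x0 ∧ x0) ∧ ¬x2)
  step 2: F ∨ ¬((x0 ∧ x0) ∧ ¬x2)
  step 3: ¬((x0 ∧ x0) ∧ ¬x2)
  step 4: ¬(x0 ∧ x0) ∨ ¬¬x2
  step 5: (¬x0 ∨ ¬x0) ∨ ¬¬x2
  step 6: ¬x0 ∨ ¬¬x2
  step 7: ¬x0 ∨ x2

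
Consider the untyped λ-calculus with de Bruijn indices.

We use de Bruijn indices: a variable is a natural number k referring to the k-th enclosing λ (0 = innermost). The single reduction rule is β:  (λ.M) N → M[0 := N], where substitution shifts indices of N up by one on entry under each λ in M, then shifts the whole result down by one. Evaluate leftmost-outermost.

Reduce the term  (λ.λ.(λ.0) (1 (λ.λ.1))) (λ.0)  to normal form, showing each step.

Answer: normal form = λ.λ.λ.1  (in 3 steps)

Working:
  start: (λ.λ.(λ.0) (1 (λ.λ.1))) (λ.0)
  [1] λ.(λ.0) ((λ.0) (λ.λ.1))
  [2] λ.(λ.0) (λ.λ.1)
  [3] λ.λ.λ.1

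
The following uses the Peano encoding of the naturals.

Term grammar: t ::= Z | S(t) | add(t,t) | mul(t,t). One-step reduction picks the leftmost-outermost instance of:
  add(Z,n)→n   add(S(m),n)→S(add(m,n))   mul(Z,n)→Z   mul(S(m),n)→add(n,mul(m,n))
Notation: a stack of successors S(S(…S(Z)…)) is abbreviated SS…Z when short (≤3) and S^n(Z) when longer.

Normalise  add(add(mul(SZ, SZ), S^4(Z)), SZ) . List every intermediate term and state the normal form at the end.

Answer: normal form = S^6(Z)  (in 12 steps)

Reduction:
  start: add(add(mul(SZ, SZ), S^4(Z)), SZ)
  →1  add(add(add(SZ, mul(Z, SZ)), S^4(Z)), SZ)
  →2  add(add(S(add(Z, mul(Z, SZ))), S^4(Z)), SZ)
  →3  add(S(add(add(Z, mul(Z, SZ)), S^4(Z))), SZ)
  →4  S(add(add(add(Z, mul(Z, SZ)), S^4(Z)), SZ))
  →5  S(add(add(mul(Z, SZ), S^4(Z)), SZ))
  →6  S(add(add(Z, S^4(Z)), SZ))
  →7  S(add(S^4(Z), SZ))
  →8  S(S(add(SSSZ, SZ)))
  →9  S(S(S(add(SSZ, SZ))))
  →10  S(S(S(S(add(SZ, SZ)))))
  →11  S(S(S(S(S(add(Z, SZ))))))
  →12  S^6(Z)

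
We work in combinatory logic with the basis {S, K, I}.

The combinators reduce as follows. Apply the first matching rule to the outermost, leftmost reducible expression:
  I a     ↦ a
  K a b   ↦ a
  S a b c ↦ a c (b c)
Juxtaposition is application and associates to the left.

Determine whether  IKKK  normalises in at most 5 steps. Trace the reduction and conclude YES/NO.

  start: IKKK
  →1  KKK
  →2  K

Answer: YES — reaches normal form K in 2 ≤ 5 steps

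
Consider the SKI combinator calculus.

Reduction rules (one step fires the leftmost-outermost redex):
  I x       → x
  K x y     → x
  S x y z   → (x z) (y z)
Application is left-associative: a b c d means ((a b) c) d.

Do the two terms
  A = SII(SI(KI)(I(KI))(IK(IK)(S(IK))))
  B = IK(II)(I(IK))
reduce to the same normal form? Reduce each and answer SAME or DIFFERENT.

Answer: DIFFERENT — A ⇓ KK, B ⇓ I

Working:
Term A:
  start: SII(SI(KI)(I(KI))(IK(IK)(S(IK))))
  step 1: I(SI(KI)(I(KI))(IK(IK)(S(IK))))(I(SI(KI)(I(KI))(IK(IK)(S(IK)))))
  step 2: SI(KI)(I(KI))(IK(IK)(S(IK)))(I(SI(KI)(I(KI))(IK(IK)(S(IK)))))
  step 3: I(I(KI))(KI(I(KI)))(IK(IK)(S(IK)))(I(SI(KI)(I(KI))(IK(IK)(S(IK)))))
  step 4: I(KI)(KI(I(KI)))(IK(IK)(S(IK)))(I(SI(KI)(I(KI))(IK(IK)(S(IK)))))
  step 5: KI(KI(I(KI)))(IK(IK)(S(IK)))(I(SI(KI)(I(KI))(IK(IK)(S(IK)))))
  step 6: I(IK(IK)(S(IK)))(I(SI(KI)(I(KI))(IK(IK)(S(IK)))))
  step 7: IK(IK)(S(IK))(I(SI(KI)(I(KI))(IK(IK)(S(IK)))))
  step 8: K(IK)(S(IK))(I(SI(KI)(I(KI))(IK(IK)(S(IK)))))
  step 9: IK(I(SI(KI)(I(KI))(IK(IK)(S(IK)))))
  step 10: K(I(SI(KI)(I(KI))(IK(IK)(S(IK)))))
  step 11: K(SI(KI)(I(KI))(IK(IK)(S(IK))))
  step 12: K(I(I(KI))(KI(I(KI)))(IK(IK)(S(IK))))
  step 13: K(I(KI)(KI(I(KI)))(IK(IK)(S(IK))))
  step 14: K(KI(KI(I(KI)))(IK(IK)(S(IK))))
  step 15: K(I(IK(IK)(S(IK))))
  step 16: K(IK(IK)(S(IK)))
  step 17: K(K(IK)(S(IK)))
  step 18: K(IK)
  step 19: KK

Term B:
  start: IK(II)(I(IK))
  step 1: K(II)(I(IK))
  step 2: II
  step 3: I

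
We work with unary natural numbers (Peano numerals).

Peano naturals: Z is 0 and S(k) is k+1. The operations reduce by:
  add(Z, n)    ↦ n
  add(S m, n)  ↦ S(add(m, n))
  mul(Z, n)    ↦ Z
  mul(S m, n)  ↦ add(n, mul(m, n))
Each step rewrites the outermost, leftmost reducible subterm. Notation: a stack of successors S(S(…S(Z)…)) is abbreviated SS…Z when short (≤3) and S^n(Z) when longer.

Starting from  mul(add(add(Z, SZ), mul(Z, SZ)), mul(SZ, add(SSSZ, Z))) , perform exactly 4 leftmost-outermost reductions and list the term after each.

Answer: after 4 steps: add(add(add(SSSZ, Z), mul(Z, add(SSSZ, Z))), mul(add(Z, mul(Z, SZ)), mul(SZ, add(SSSZ, Z))))

Working:
  start: mul(add(add(Z, SZ), mul(Z, SZ)), mul(SZ, add(SSSZ, Z)))
  →1  mul(add(SZ, mul(Z, SZ)), mul(SZ, add(SSSZ, Z)))
  →2  mul(S(add(Z, mul(Z, SZ))), mul(SZ, add(SSSZ, Z)))
  →3  add(mul(SZ, add(SSSZ, Z)), mul(add(Z, mul(Z, SZ)), mul(SZ, add(SSSZ, Z))))
  →4  add(add(add(SSSZ, Z), mul(Z, add(SSSZ, Z))), mul(add(Z, mul(Z, SZ)), mul(SZ, add(SSSZ, Z))))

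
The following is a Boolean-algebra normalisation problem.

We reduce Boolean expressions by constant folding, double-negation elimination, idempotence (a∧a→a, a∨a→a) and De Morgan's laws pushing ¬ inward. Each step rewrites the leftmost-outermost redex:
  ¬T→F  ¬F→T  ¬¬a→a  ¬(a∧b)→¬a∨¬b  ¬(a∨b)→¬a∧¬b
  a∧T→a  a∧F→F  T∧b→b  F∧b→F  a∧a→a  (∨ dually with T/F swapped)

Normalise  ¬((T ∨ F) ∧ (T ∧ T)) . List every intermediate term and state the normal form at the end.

  start: ¬((T ∨ F) ∧ (T ∧ T))
  [1] ¬(T ∨ F) ∨ ¬(T ∧ T)
  [2] (¬T ∧ ¬F) ∨ ¬(T ∧ T)
  [3] (F ∧ ¬F) ∨ ¬(T ∧ T)
  [4] F ∨ ¬(T ∧ T)
  [5] ¬(T ∧ T)
  [6] ¬T ∨ ¬T
  [7] ¬T
  [8] F

Answer: normal form = F  (in 8 steps)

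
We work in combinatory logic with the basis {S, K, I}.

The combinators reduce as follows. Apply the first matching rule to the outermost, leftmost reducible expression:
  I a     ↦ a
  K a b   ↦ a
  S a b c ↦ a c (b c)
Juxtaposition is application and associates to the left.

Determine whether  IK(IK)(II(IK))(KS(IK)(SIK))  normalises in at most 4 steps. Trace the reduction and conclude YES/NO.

  start: IK(IK)(II(IK))(KS(IK)(SIK))
  [1] K(IK)(II(IK))(KS(IK)(SIK))
  [2] IK(KS(IK)(SIK))
  [3] K(KS(IK)(SIK))
  [4] K(S(SIK))

Answer: YES — reaches normal form K(S(SIK)) in 4 ≤ 4 steps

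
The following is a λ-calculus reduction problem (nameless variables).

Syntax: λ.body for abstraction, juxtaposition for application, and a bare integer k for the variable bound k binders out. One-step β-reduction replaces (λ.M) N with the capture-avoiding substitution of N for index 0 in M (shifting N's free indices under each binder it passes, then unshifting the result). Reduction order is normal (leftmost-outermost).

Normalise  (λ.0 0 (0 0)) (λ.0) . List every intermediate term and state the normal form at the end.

  start: (λ.0 0 (0 0)) (λ.0)
  →1  (λ.0) (λ.0) ((λ.0) (λ.0))
  →2  (λ.0) ((λ.0) (λ.0))
  →3  (λ.0) (λ.0)
  →4  λ.0

Answer: normal form = λ.0  (in 4 steps)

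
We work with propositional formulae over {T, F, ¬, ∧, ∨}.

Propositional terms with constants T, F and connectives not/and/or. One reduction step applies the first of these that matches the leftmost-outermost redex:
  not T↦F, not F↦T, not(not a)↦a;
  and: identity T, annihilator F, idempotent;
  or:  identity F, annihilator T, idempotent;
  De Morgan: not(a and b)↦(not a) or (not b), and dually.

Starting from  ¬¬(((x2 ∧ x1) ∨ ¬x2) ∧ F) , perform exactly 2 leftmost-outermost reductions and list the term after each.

  start: ¬¬(((x2 ∧ x1) ∨ ¬x2) ∧ F)
  step 1: ((x2 ∧ x1) ∨ ¬x2) ∧ F
  step 2: F

Answer: after 2 steps: F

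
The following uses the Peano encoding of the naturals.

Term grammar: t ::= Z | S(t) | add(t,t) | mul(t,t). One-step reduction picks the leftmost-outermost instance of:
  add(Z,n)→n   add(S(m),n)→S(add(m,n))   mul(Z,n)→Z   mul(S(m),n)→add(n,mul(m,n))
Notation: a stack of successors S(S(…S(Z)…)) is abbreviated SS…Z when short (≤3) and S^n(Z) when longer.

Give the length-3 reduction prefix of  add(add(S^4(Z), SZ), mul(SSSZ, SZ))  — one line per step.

Answer: after 3 steps: S(add(S(add(SSZ, SZ)), mul(SSSZ, SZ)))

Reduction:
  start: add(add(S^4(Z), SZ), mul(SSSZ, SZ))
  [1] add(S(add(SSSZ, SZ)), mul(SSSZ, SZ))
  [2] S(add(add(SSSZ, SZ), mul(SSSZ, SZ)))
  [3] S(add(S(add(SSZ, SZ)), mul(SSSZ, SZ)))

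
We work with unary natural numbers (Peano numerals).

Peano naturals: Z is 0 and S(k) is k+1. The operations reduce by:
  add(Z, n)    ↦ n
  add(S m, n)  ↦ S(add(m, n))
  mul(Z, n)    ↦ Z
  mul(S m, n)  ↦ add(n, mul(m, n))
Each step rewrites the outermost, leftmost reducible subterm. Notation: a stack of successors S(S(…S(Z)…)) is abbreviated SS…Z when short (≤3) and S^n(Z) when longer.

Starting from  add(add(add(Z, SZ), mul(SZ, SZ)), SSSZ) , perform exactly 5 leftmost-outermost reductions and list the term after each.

Answer: after 5 steps: S(add(add(SZ, mul(Z, SZ)), SSSZ))

Reduction:
  start: add(add(add(Z, SZ), mul(SZ, SZ)), SSSZ)
  →1  add(add(SZ, mul(SZ, SZ)), SSSZ)
  →2  add(S(add(Z, mul(SZ, SZ))), SSSZ)
  →3  S(add(add(Z, mul(SZ, SZ)), SSSZ))
  →4  S(add(mul(SZ, SZ), SSSZ))
  →5  S(add(add(SZ, mul(Z, SZ)), SSSZ))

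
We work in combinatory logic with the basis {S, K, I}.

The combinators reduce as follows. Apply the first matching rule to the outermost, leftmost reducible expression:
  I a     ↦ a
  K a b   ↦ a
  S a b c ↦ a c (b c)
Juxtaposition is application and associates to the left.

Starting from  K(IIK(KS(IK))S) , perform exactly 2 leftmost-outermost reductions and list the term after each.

Answer: after 2 steps: K(K(KS(IK))S)

Working:
  start: K(IIK(KS(IK))S)
  [1] K(IK(KS(IK))S)
  [2] K(K(KS(IK))S)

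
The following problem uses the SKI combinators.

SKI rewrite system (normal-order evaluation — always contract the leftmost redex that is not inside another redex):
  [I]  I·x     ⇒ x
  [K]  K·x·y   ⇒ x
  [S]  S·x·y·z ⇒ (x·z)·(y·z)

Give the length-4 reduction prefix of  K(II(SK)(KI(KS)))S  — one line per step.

  start: K(II(SK)(KI(KS)))S
  →1  II(SK)(KI(KS))
  →2  I(SK)(KI(KS))
  →3  SK(KI(KS))
  →4  SKI

Answer: after 4 steps: SKI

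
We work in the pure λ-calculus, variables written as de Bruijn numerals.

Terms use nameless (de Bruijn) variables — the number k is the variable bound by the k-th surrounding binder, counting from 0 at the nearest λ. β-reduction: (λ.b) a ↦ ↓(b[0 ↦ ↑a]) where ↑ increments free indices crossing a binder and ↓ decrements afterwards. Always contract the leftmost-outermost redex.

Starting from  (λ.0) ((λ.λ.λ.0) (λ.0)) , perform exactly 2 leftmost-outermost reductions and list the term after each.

  start: (λ.0) ((λ.λ.λ.0) (λ.0))
  [1] (λ.λ.λ.0) (λ.0)
  [2] λ.λ.0

Answer: after 2 steps: λ.λ.0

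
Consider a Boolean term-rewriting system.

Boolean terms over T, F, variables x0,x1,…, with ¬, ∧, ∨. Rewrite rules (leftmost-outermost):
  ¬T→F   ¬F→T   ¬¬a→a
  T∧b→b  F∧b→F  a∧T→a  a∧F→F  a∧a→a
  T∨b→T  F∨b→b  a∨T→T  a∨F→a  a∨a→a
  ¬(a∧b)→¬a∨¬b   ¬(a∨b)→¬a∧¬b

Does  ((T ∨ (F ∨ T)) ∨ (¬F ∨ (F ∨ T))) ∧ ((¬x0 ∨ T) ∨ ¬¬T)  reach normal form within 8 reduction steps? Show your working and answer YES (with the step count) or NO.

Answer: YES — reaches normal form T in 5 ≤ 8 steps

Reduction:
  start: ((T ∨ (F ∨ T)) ∨ (¬F ∨ (F ∨ T))) ∧ ((¬x0 ∨ T) ∨ ¬¬T)
  step 1: (T ∨ (¬F ∨ (F ∨ T))) ∧ ((¬x0 ∨ T) ∨ ¬¬T)
  step 2: T ∧ ((¬x0 ∨ T) ∨ ¬¬T)
  step 3: (¬x0 ∨ T) ∨ ¬¬T
  step 4: T ∨ ¬¬T
  step 5: T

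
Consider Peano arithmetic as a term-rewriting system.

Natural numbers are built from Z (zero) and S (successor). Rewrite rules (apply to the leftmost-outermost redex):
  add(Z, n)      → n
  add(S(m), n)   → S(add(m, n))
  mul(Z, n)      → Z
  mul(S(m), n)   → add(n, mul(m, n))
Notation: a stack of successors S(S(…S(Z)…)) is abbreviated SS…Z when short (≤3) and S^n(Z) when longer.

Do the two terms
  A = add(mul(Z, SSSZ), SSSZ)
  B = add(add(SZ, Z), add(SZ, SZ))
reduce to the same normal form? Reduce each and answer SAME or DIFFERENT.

Answer: SAME — A ⇓ SSSZ, B ⇓ SSSZ

Working:
Term A:
  start: add(mul(Z, SSSZ), SSSZ)
  →1  add(Z, SSSZ)
  →2  SSSZ

Term B:
  start: add(add(SZ, Z), add(SZ, SZ))
  →1  add(S(add(Z, Z)), add(SZ, SZ))
  →2  S(add(add(Z, Z), add(SZ, SZ)))
  →3  S(add(Z, add(SZ, SZ)))
  →4  S(add(SZ, SZ))
  →5  S(S(add(Z, SZ)))
  →6  SSSZ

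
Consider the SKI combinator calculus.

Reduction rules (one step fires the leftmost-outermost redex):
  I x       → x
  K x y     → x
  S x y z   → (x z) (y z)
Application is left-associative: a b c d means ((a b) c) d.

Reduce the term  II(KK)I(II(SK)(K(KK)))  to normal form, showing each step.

  start: II(KK)I(II(SK)(K(KK)))
  →1  I(KK)I(II(SK)(K(KK)))
  →2  KKI(II(SK)(K(KK)))
  →3  K(II(SK)(K(KK)))
  →4  K(I(SK)(K(KK)))
  →5  K(SK(K(KK)))

Answer: normal form = K(SK(K(KK)))  (in 5 steps)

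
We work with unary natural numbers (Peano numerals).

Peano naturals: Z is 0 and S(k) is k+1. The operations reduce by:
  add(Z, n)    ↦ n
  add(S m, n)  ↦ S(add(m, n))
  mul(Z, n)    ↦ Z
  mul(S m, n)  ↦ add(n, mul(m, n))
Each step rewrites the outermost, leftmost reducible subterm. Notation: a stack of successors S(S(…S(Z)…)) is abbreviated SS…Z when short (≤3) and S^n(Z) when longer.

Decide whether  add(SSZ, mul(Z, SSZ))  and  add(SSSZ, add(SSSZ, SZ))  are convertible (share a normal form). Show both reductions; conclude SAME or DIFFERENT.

Term A:
  start: add(SSZ, mul(Z, SSZ))
  [1] S(add(SZ, mul(Z, SSZ)))
  [2] S(S(add(Z, mul(Z, SSZ))))
  [3] S(S(mul(Z, SSZ)))
  [4] SSZ

Term B:
  start: add(SSSZ, add(SSSZ, SZ))
  [1] S(add(SSZ, add(SSSZ, SZ)))
  [2] S(S(add(SZ, add(SSSZ, SZ))))
  [3] S(S(S(add(Z, add(SSSZ, SZ)))))
  [4] S(S(S(add(SSSZ, SZ))))
  [5] S(S(S(S(add(SSZ, SZ)))))
  [6] S(S(S(S(S(add(SZ, SZ))))))
  [7] S(S(S(S(S(S(add(Z, SZ)))))))
  [8] S^7(Z)

Answer: DIFFERENT — A ⇓ SSZ, B ⇓ S^7(Z)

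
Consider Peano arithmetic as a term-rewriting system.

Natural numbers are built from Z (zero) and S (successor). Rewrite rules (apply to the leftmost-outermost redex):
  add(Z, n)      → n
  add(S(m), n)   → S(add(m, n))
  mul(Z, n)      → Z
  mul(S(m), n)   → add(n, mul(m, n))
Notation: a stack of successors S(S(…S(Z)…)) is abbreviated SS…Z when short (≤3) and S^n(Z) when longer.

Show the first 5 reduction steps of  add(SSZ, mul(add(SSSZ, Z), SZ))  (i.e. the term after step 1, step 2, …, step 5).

Answer: after 5 steps: S(S(add(SZ, mul(add(SSZ, Z), SZ))))

Working:
  start: add(SSZ, mul(add(SSSZ, Z), SZ))
  →1  S(add(SZ, mul(add(SSSZ, Z), SZ)))
  →2  S(S(add(Z, mul(add(SSSZ, Z), SZ))))
  →3  S(S(mul(add(SSSZ, Z), SZ)))
  →4  S(S(mul(S(add(SSZ, Z)), SZ)))
  →5  S(S(add(SZ, mul(add(SSZ, Z), SZ))))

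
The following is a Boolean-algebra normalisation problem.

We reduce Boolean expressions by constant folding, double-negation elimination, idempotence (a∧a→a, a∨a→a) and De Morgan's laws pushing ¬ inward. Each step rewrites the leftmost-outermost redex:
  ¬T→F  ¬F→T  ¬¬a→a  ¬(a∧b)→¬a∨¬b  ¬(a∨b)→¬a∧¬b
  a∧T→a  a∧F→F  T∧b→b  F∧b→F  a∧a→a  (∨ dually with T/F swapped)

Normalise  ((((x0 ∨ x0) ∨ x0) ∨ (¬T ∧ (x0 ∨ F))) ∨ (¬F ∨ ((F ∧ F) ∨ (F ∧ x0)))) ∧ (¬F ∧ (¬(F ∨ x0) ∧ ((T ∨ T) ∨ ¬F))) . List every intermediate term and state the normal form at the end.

Answer: normal form = ¬x0  (in 17 steps)

Working:
  start: ((((x0 ∨ x0) ∨ x0) ∨ (¬T ∧ (x0 ∨ F))) ∨ (¬F ∨ ((F ∧ F) ∨ (F ∧ x0)))) ∧ (¬F ∧ (¬(F ∨ x0) ∧ ((T ∨ T) ∨ ¬F)))
  [1] (((x0 ∨ x0) ∨ (¬T ∧ (x0 ∨ F))) ∨ (¬F ∨ ((F ∧ F) ∨ (F ∧ x0)))) ∧ (¬F ∧ (¬(F ∨ x0) ∧ ((T ∨ T) ∨ ¬F)))
  [2] ((x0 ∨ (¬T ∧ (x0 ∨ F))) ∨ (¬F ∨ ((F ∧ F) ∨ (F ∧ x0)))) ∧ (¬F ∧ (¬(F ∨ x0) ∧ ((T ∨ T) ∨ ¬F)))
  [3] ((x0 ∨ (F ∧ (x0 ∨ F))) ∨ (¬F ∨ ((F ∧ F) ∨ (F ∧ x0)))) ∧ (¬F ∧ (¬(F ∨ x0) ∧ ((T ∨ T) ∨ ¬F)))
  [4] ((x0 ∨ F) ∨ (¬F ∨ ((F ∧ F) ∨ (F ∧ x0)))) ∧ (¬F ∧ (¬(F ∨ x0) ∧ ((T ∨ T) ∨ ¬F)))
  [5] (x0 ∨ (¬F ∨ ((F ∧ F) ∨ (F ∧ x0)))) ∧ (¬F ∧ (¬(F ∨ x0) ∧ ((T ∨ T) ∨ ¬F)))
  [6] (x0 ∨ (T ∨ ((F ∧ F) ∨ (F ∧ x0)))) ∧ (¬F ∧ (¬(F ∨ x0) ∧ ((T ∨ T) ∨ ¬F)))
  [7] (x0 ∨ T) ∧ (¬F ∧ (¬(F ∨ x0) ∧ ((T ∨ T) ∨ ¬F)))
  [8] T ∧ (¬F ∧ (¬(F ∨ x0) ∧ ((T ∨ T) ∨ ¬F)))
  [9] ¬F ∧ (¬(F ∨ x0) ∧ ((T ∨ T) ∨ ¬F))
  [10] T ∧ (¬(F ∨ x0) ∧ ((T ∨ T) ∨ ¬F))
  [11] ¬(F ∨ x0) ∧ ((T ∨ T) ∨ ¬F)
  [12] (¬F ∧ ¬x0) ∧ ((T ∨ T) ∨ ¬F)
  [13] (T ∧ ¬x0) ∧ ((T ∨ T) ∨ ¬F)
  [14] ¬x0 ∧ ((T ∨ T) ∨ ¬F)
  [15] ¬x0 ∧ (T ∨ ¬F)
  [16] ¬x0 ∧ T
  [17] ¬x0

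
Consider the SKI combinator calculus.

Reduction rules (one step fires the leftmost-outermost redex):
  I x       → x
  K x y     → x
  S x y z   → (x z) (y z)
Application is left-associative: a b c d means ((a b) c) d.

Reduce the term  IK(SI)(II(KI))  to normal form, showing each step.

Answer: normal form = SI  (in 2 steps)

Derivation:
  start: IK(SI)(II(KI))
  step 1: K(SI)(II(KI))
  step 2: SI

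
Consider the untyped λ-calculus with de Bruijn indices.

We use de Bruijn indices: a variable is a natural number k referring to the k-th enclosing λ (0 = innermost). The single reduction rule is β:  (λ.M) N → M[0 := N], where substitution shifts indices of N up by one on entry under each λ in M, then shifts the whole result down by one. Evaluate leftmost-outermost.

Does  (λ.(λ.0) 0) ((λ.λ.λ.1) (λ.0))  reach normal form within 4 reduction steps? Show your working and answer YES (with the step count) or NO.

  start: (λ.(λ.0) 0) ((λ.λ.λ.1) (λ.0))
  [1] (λ.0) ((λ.λ.λ.1) (λ.0))
  [2] (λ.λ.λ.1) (λ.0)
  [3] λ.λ.1

Answer: YES — reaches normal form λ.λ.1 in 3 ≤ 4 steps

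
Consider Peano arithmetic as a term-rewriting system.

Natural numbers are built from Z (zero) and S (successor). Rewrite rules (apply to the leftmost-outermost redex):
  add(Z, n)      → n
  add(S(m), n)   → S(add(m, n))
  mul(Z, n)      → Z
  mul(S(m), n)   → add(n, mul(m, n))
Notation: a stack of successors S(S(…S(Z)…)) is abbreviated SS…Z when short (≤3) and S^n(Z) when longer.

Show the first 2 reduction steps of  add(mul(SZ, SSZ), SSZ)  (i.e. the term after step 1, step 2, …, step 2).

  start: add(mul(SZ, SSZ), SSZ)
  step 1: add(add(SSZ, mul(Z, SSZ)), SSZ)
  step 2: add(S(add(SZ, mul(Z, SSZ))), SSZ)

Answer: after 2 steps: add(S(add(SZ, mul(Z, SSZ))), SSZ)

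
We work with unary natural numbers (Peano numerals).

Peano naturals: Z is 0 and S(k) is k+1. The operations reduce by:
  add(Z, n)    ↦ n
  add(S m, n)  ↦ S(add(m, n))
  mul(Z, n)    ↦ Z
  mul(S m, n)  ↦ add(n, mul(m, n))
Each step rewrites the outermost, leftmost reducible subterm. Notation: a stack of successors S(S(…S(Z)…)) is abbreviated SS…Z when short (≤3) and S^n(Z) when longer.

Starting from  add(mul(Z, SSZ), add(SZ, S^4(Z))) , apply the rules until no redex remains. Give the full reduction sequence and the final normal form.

  start: add(mul(Z, SSZ), add(SZ, S^4(Z)))
  →1  add(Z, add(SZ, S^4(Z)))
  →2  add(SZ, S^4(Z))
  →3  S(add(Z, S^4(Z)))
  →4  S^5(Z)

Answer: normal form = S^5(Z)  (in 4 steps)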